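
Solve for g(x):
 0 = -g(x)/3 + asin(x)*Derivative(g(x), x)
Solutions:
 g(x) = C1*exp(Integral(1/asin(x), x)/3)


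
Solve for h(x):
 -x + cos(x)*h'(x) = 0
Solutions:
 h(x) = C1 + Integral(x/cos(x), x)


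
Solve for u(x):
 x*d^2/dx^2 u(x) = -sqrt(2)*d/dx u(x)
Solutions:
 u(x) = C1 + C2*x^(1 - sqrt(2))


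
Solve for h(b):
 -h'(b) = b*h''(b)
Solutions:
 h(b) = C1 + C2*log(b)


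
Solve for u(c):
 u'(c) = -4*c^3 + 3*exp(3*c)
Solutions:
 u(c) = C1 - c^4 + exp(3*c)


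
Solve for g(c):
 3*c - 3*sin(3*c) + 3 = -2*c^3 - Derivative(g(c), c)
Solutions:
 g(c) = C1 - c^4/2 - 3*c^2/2 - 3*c - cos(3*c)


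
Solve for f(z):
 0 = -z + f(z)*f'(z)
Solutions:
 f(z) = -sqrt(C1 + z^2)
 f(z) = sqrt(C1 + z^2)


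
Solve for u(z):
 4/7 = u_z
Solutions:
 u(z) = C1 + 4*z/7


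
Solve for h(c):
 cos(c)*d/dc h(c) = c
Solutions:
 h(c) = C1 + Integral(c/cos(c), c)


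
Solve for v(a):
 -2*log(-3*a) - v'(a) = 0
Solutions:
 v(a) = C1 - 2*a*log(-a) + 2*a*(1 - log(3))


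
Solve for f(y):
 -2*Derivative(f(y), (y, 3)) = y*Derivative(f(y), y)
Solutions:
 f(y) = C1 + Integral(C2*airyai(-2^(2/3)*y/2) + C3*airybi(-2^(2/3)*y/2), y)


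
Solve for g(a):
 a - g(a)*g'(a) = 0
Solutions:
 g(a) = -sqrt(C1 + a^2)
 g(a) = sqrt(C1 + a^2)


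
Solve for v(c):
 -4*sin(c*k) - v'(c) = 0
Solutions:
 v(c) = C1 + 4*cos(c*k)/k


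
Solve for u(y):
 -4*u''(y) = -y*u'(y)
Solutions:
 u(y) = C1 + C2*erfi(sqrt(2)*y/4)


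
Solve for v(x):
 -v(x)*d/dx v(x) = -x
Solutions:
 v(x) = -sqrt(C1 + x^2)
 v(x) = sqrt(C1 + x^2)


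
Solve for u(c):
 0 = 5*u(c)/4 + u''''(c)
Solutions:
 u(c) = (C1*sin(5^(1/4)*c/2) + C2*cos(5^(1/4)*c/2))*exp(-5^(1/4)*c/2) + (C3*sin(5^(1/4)*c/2) + C4*cos(5^(1/4)*c/2))*exp(5^(1/4)*c/2)


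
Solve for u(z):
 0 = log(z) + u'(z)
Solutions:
 u(z) = C1 - z*log(z) + z


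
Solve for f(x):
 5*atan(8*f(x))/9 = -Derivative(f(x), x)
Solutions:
 Integral(1/atan(8*_y), (_y, f(x))) = C1 - 5*x/9


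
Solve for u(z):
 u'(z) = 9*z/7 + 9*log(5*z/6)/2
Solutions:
 u(z) = C1 + 9*z^2/14 + 9*z*log(z)/2 - 9*z*log(6)/2 - 9*z/2 + 9*z*log(5)/2


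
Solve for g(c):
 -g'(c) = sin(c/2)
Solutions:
 g(c) = C1 + 2*cos(c/2)


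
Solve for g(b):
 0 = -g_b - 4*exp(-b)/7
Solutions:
 g(b) = C1 + 4*exp(-b)/7


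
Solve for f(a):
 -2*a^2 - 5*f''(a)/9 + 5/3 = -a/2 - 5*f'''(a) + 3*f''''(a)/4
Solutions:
 f(a) = C1 + C2*a + C3*exp(2*a*(15 - sqrt(210))/9) + C4*exp(2*a*(sqrt(210) + 15)/9) - 3*a^4/10 - 213*a^3/20 - 28119*a^2/100


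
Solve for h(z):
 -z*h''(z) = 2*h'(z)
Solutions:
 h(z) = C1 + C2/z


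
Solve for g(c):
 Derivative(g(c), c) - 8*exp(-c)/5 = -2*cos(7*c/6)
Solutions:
 g(c) = C1 - 12*sin(7*c/6)/7 - 8*exp(-c)/5


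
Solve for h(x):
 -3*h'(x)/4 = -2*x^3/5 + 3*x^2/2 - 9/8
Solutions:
 h(x) = C1 + 2*x^4/15 - 2*x^3/3 + 3*x/2


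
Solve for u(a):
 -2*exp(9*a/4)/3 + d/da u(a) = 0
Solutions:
 u(a) = C1 + 8*exp(9*a/4)/27


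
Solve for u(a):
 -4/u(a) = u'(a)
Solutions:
 u(a) = -sqrt(C1 - 8*a)
 u(a) = sqrt(C1 - 8*a)


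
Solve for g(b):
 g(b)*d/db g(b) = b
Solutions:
 g(b) = -sqrt(C1 + b^2)
 g(b) = sqrt(C1 + b^2)


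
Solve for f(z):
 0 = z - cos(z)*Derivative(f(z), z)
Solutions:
 f(z) = C1 + Integral(z/cos(z), z)


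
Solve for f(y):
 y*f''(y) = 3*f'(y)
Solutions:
 f(y) = C1 + C2*y^4


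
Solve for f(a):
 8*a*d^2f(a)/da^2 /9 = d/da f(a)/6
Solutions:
 f(a) = C1 + C2*a^(19/16)


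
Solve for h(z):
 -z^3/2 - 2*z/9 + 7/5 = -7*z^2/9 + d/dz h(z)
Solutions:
 h(z) = C1 - z^4/8 + 7*z^3/27 - z^2/9 + 7*z/5


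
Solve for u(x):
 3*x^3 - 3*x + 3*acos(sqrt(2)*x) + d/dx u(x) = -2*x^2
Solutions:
 u(x) = C1 - 3*x^4/4 - 2*x^3/3 + 3*x^2/2 - 3*x*acos(sqrt(2)*x) + 3*sqrt(2)*sqrt(1 - 2*x^2)/2


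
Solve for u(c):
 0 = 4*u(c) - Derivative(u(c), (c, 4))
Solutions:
 u(c) = C1*exp(-sqrt(2)*c) + C2*exp(sqrt(2)*c) + C3*sin(sqrt(2)*c) + C4*cos(sqrt(2)*c)


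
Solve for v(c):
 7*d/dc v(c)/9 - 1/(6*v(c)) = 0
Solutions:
 v(c) = -sqrt(C1 + 21*c)/7
 v(c) = sqrt(C1 + 21*c)/7


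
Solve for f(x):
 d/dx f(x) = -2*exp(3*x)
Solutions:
 f(x) = C1 - 2*exp(3*x)/3


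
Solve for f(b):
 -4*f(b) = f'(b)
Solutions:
 f(b) = C1*exp(-4*b)


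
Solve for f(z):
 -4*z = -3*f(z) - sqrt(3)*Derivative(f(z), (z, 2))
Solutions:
 f(z) = C1*sin(3^(1/4)*z) + C2*cos(3^(1/4)*z) + 4*z/3


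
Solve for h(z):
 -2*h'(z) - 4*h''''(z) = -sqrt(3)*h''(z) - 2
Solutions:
 h(z) = C1 + C2*exp(z*(3^(5/6)/(sqrt(36 - sqrt(3)) + 6)^(1/3) + 3^(2/3)*(sqrt(36 - sqrt(3)) + 6)^(1/3))/12)*sin(z*(-3^(1/6)*(sqrt(36 - sqrt(3)) + 6)^(1/3) + 3^(1/3)/(sqrt(36 - sqrt(3)) + 6)^(1/3))/4) + C3*exp(z*(3^(5/6)/(sqrt(36 - sqrt(3)) + 6)^(1/3) + 3^(2/3)*(sqrt(36 - sqrt(3)) + 6)^(1/3))/12)*cos(z*(-3^(1/6)*(sqrt(36 - sqrt(3)) + 6)^(1/3) + 3^(1/3)/(sqrt(36 - sqrt(3)) + 6)^(1/3))/4) + C4*exp(-z*(3^(5/6)/(sqrt(36 - sqrt(3)) + 6)^(1/3) + 3^(2/3)*(sqrt(36 - sqrt(3)) + 6)^(1/3))/6) + z


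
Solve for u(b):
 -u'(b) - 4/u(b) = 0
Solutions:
 u(b) = -sqrt(C1 - 8*b)
 u(b) = sqrt(C1 - 8*b)


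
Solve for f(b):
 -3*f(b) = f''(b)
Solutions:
 f(b) = C1*sin(sqrt(3)*b) + C2*cos(sqrt(3)*b)


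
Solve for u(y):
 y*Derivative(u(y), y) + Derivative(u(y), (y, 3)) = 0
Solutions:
 u(y) = C1 + Integral(C2*airyai(-y) + C3*airybi(-y), y)


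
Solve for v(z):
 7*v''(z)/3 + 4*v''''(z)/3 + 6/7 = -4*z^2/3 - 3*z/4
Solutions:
 v(z) = C1 + C2*z + C3*sin(sqrt(7)*z/2) + C4*cos(sqrt(7)*z/2) - z^4/21 - 3*z^3/56 + z^2/7


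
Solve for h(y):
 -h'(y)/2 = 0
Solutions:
 h(y) = C1


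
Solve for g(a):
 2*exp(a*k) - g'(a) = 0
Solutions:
 g(a) = C1 + 2*exp(a*k)/k


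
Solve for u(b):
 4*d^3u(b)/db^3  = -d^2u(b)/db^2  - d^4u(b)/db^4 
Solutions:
 u(b) = C1 + C2*b + C3*exp(b*(-2 + sqrt(3))) + C4*exp(-b*(sqrt(3) + 2))


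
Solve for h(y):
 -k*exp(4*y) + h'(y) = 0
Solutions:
 h(y) = C1 + k*exp(4*y)/4


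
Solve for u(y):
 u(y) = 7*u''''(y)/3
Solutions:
 u(y) = C1*exp(-3^(1/4)*7^(3/4)*y/7) + C2*exp(3^(1/4)*7^(3/4)*y/7) + C3*sin(3^(1/4)*7^(3/4)*y/7) + C4*cos(3^(1/4)*7^(3/4)*y/7)


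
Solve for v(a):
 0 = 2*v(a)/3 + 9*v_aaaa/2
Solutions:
 v(a) = (C1*sin(3^(1/4)*a/3) + C2*cos(3^(1/4)*a/3))*exp(-3^(1/4)*a/3) + (C3*sin(3^(1/4)*a/3) + C4*cos(3^(1/4)*a/3))*exp(3^(1/4)*a/3)


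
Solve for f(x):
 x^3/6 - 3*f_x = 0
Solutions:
 f(x) = C1 + x^4/72


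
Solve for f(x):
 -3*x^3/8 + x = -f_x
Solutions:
 f(x) = C1 + 3*x^4/32 - x^2/2


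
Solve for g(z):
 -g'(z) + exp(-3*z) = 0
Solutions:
 g(z) = C1 - exp(-3*z)/3


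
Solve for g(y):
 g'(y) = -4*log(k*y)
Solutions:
 g(y) = C1 - 4*y*log(k*y) + 4*y


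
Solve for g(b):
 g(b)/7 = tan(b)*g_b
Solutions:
 g(b) = C1*sin(b)^(1/7)


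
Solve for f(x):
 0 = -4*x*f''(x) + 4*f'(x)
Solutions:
 f(x) = C1 + C2*x^2


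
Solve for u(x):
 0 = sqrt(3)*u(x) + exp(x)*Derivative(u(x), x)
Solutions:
 u(x) = C1*exp(sqrt(3)*exp(-x))


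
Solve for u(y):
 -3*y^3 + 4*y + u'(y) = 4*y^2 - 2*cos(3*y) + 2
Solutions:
 u(y) = C1 + 3*y^4/4 + 4*y^3/3 - 2*y^2 + 2*y - 2*sin(3*y)/3


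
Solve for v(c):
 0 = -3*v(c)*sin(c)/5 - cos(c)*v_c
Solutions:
 v(c) = C1*cos(c)^(3/5)


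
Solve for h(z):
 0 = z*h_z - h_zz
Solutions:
 h(z) = C1 + C2*erfi(sqrt(2)*z/2)


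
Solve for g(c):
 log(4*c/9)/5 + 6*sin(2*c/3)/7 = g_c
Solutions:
 g(c) = C1 + c*log(c)/5 - 2*c*log(3)/5 - c/5 + 2*c*log(2)/5 - 9*cos(2*c/3)/7


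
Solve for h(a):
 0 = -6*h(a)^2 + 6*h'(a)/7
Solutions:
 h(a) = -1/(C1 + 7*a)


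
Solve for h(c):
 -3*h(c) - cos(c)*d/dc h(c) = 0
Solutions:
 h(c) = C1*(sin(c) - 1)^(3/2)/(sin(c) + 1)^(3/2)


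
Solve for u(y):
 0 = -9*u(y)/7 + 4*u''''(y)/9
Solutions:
 u(y) = C1*exp(-3*sqrt(2)*7^(3/4)*y/14) + C2*exp(3*sqrt(2)*7^(3/4)*y/14) + C3*sin(3*sqrt(2)*7^(3/4)*y/14) + C4*cos(3*sqrt(2)*7^(3/4)*y/14)


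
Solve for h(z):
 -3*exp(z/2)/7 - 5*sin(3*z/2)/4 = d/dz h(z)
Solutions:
 h(z) = C1 - 6*exp(z/2)/7 + 5*cos(3*z/2)/6


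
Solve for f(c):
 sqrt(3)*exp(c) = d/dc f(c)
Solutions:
 f(c) = C1 + sqrt(3)*exp(c)


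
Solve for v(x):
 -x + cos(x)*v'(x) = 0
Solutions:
 v(x) = C1 + Integral(x/cos(x), x)


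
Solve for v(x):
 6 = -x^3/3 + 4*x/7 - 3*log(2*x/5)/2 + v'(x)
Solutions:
 v(x) = C1 + x^4/12 - 2*x^2/7 + 3*x*log(x)/2 - 2*x*log(5) + x*log(2) + x*log(10)/2 + 9*x/2


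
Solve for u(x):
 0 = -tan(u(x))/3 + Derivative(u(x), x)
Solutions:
 u(x) = pi - asin(C1*exp(x/3))
 u(x) = asin(C1*exp(x/3))


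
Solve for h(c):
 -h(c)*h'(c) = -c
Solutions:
 h(c) = -sqrt(C1 + c^2)
 h(c) = sqrt(C1 + c^2)


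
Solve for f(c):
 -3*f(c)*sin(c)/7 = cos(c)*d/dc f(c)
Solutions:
 f(c) = C1*cos(c)^(3/7)


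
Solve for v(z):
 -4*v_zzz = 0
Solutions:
 v(z) = C1 + C2*z + C3*z^2


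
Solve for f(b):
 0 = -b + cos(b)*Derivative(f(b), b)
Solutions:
 f(b) = C1 + Integral(b/cos(b), b)


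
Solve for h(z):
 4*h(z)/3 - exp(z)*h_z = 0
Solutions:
 h(z) = C1*exp(-4*exp(-z)/3)


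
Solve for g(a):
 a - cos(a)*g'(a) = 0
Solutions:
 g(a) = C1 + Integral(a/cos(a), a)


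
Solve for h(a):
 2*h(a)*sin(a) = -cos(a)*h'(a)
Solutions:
 h(a) = C1*cos(a)^2


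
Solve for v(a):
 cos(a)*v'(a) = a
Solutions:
 v(a) = C1 + Integral(a/cos(a), a)


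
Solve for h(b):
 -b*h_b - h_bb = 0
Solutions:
 h(b) = C1 + C2*erf(sqrt(2)*b/2)


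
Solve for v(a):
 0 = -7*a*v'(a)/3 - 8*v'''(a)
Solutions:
 v(a) = C1 + Integral(C2*airyai(-3^(2/3)*7^(1/3)*a/6) + C3*airybi(-3^(2/3)*7^(1/3)*a/6), a)


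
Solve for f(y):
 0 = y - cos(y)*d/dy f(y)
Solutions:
 f(y) = C1 + Integral(y/cos(y), y)


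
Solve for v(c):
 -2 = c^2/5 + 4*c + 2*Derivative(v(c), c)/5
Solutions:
 v(c) = C1 - c^3/6 - 5*c^2 - 5*c


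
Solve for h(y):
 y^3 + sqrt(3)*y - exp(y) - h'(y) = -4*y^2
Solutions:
 h(y) = C1 + y^4/4 + 4*y^3/3 + sqrt(3)*y^2/2 - exp(y)


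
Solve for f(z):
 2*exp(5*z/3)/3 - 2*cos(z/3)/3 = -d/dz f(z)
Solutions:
 f(z) = C1 - 2*exp(5*z/3)/5 + 2*sin(z/3)


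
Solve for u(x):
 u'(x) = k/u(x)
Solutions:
 u(x) = -sqrt(C1 + 2*k*x)
 u(x) = sqrt(C1 + 2*k*x)


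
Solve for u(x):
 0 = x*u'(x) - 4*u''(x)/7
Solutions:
 u(x) = C1 + C2*erfi(sqrt(14)*x/4)


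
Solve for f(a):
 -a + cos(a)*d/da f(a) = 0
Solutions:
 f(a) = C1 + Integral(a/cos(a), a)


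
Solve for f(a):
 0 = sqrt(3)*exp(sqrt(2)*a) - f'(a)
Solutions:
 f(a) = C1 + sqrt(6)*exp(sqrt(2)*a)/2


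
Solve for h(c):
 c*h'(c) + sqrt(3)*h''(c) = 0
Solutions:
 h(c) = C1 + C2*erf(sqrt(2)*3^(3/4)*c/6)


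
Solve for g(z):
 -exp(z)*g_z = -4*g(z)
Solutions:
 g(z) = C1*exp(-4*exp(-z))


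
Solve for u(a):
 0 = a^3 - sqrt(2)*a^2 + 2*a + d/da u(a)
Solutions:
 u(a) = C1 - a^4/4 + sqrt(2)*a^3/3 - a^2


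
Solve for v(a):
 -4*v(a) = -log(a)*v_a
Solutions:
 v(a) = C1*exp(4*li(a))


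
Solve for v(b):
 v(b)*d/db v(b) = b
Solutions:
 v(b) = -sqrt(C1 + b^2)
 v(b) = sqrt(C1 + b^2)


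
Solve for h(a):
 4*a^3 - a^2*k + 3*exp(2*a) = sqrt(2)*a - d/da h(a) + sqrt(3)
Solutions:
 h(a) = C1 - a^4 + a^3*k/3 + sqrt(2)*a^2/2 + sqrt(3)*a - 3*exp(2*a)/2


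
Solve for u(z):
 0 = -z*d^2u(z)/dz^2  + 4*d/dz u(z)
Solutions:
 u(z) = C1 + C2*z^5


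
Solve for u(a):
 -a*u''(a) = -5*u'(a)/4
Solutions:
 u(a) = C1 + C2*a^(9/4)


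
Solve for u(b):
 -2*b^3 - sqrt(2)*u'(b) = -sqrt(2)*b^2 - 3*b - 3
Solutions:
 u(b) = C1 - sqrt(2)*b^4/4 + b^3/3 + 3*sqrt(2)*b^2/4 + 3*sqrt(2)*b/2


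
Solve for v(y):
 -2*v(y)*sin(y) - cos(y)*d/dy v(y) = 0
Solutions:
 v(y) = C1*cos(y)^2


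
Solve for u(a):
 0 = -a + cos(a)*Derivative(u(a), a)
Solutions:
 u(a) = C1 + Integral(a/cos(a), a)


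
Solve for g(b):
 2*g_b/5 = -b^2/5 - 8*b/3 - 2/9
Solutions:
 g(b) = C1 - b^3/6 - 10*b^2/3 - 5*b/9


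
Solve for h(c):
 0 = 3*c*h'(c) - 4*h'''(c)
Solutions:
 h(c) = C1 + Integral(C2*airyai(6^(1/3)*c/2) + C3*airybi(6^(1/3)*c/2), c)


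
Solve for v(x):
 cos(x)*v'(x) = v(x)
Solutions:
 v(x) = C1*sqrt(sin(x) + 1)/sqrt(sin(x) - 1)


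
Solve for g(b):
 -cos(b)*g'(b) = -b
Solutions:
 g(b) = C1 + Integral(b/cos(b), b)


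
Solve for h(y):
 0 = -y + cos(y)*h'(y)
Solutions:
 h(y) = C1 + Integral(y/cos(y), y)


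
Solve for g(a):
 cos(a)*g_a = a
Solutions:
 g(a) = C1 + Integral(a/cos(a), a)


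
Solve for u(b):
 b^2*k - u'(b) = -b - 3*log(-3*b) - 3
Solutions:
 u(b) = C1 + b^3*k/3 + b^2/2 + 3*b*log(-b) + 3*b*log(3)


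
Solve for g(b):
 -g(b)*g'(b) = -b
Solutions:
 g(b) = -sqrt(C1 + b^2)
 g(b) = sqrt(C1 + b^2)


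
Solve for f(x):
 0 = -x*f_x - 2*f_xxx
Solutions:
 f(x) = C1 + Integral(C2*airyai(-2^(2/3)*x/2) + C3*airybi(-2^(2/3)*x/2), x)


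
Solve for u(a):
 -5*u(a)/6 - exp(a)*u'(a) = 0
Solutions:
 u(a) = C1*exp(5*exp(-a)/6)


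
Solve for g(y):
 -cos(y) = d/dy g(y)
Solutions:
 g(y) = C1 - sin(y)


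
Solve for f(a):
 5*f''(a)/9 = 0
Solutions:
 f(a) = C1 + C2*a


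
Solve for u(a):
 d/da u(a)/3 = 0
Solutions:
 u(a) = C1


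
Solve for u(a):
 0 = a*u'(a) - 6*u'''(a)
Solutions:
 u(a) = C1 + Integral(C2*airyai(6^(2/3)*a/6) + C3*airybi(6^(2/3)*a/6), a)


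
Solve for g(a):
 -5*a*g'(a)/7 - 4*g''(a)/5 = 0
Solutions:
 g(a) = C1 + C2*erf(5*sqrt(14)*a/28)


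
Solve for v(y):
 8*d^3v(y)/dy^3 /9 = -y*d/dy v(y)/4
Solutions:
 v(y) = C1 + Integral(C2*airyai(-2^(1/3)*3^(2/3)*y/4) + C3*airybi(-2^(1/3)*3^(2/3)*y/4), y)


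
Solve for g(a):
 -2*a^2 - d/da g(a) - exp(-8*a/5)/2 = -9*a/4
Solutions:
 g(a) = C1 - 2*a^3/3 + 9*a^2/8 + 5*exp(-8*a/5)/16


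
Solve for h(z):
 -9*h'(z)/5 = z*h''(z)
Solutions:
 h(z) = C1 + C2/z^(4/5)


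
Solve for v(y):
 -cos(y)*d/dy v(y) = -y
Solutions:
 v(y) = C1 + Integral(y/cos(y), y)


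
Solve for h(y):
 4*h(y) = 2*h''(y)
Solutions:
 h(y) = C1*exp(-sqrt(2)*y) + C2*exp(sqrt(2)*y)


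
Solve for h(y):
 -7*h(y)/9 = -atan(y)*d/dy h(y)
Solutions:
 h(y) = C1*exp(7*Integral(1/atan(y), y)/9)


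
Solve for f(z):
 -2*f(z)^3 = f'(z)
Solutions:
 f(z) = -sqrt(2)*sqrt(-1/(C1 - 2*z))/2
 f(z) = sqrt(2)*sqrt(-1/(C1 - 2*z))/2


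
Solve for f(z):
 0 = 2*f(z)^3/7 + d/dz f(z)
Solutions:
 f(z) = -sqrt(14)*sqrt(-1/(C1 - 2*z))/2
 f(z) = sqrt(14)*sqrt(-1/(C1 - 2*z))/2


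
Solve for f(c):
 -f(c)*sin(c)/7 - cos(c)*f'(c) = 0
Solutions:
 f(c) = C1*cos(c)^(1/7)


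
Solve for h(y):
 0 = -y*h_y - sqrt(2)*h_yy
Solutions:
 h(y) = C1 + C2*erf(2^(1/4)*y/2)


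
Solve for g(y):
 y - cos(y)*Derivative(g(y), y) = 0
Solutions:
 g(y) = C1 + Integral(y/cos(y), y)


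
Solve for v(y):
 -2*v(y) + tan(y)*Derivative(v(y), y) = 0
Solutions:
 v(y) = C1*sin(y)^2


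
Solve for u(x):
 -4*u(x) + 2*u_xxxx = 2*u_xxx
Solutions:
 u(x) = C1*exp(x*(-(17 + 3*sqrt(33))^(1/3) + 2/(17 + 3*sqrt(33))^(1/3) + 4)/6)*sin(sqrt(3)*x*(2/(17 + 3*sqrt(33))^(1/3) + (17 + 3*sqrt(33))^(1/3))/6) + C2*exp(x*(-(17 + 3*sqrt(33))^(1/3) + 2/(17 + 3*sqrt(33))^(1/3) + 4)/6)*cos(sqrt(3)*x*(2/(17 + 3*sqrt(33))^(1/3) + (17 + 3*sqrt(33))^(1/3))/6) + C3*exp(-x) + C4*exp(x*(-2/(17 + 3*sqrt(33))^(1/3) + 2 + (17 + 3*sqrt(33))^(1/3))/3)


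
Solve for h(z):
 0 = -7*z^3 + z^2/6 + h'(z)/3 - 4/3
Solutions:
 h(z) = C1 + 21*z^4/4 - z^3/6 + 4*z


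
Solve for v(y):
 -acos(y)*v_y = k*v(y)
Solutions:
 v(y) = C1*exp(-k*Integral(1/acos(y), y))


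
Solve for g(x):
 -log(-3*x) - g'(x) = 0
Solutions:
 g(x) = C1 - x*log(-x) + x*(1 - log(3))


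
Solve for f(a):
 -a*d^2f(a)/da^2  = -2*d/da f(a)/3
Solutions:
 f(a) = C1 + C2*a^(5/3)


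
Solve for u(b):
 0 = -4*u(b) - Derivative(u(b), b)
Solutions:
 u(b) = C1*exp(-4*b)


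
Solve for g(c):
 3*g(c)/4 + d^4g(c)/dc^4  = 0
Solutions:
 g(c) = (C1*sin(3^(1/4)*c/2) + C2*cos(3^(1/4)*c/2))*exp(-3^(1/4)*c/2) + (C3*sin(3^(1/4)*c/2) + C4*cos(3^(1/4)*c/2))*exp(3^(1/4)*c/2)


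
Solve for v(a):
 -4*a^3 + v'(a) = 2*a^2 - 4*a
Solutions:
 v(a) = C1 + a^4 + 2*a^3/3 - 2*a^2


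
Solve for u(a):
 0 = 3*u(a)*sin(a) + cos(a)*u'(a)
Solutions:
 u(a) = C1*cos(a)^3


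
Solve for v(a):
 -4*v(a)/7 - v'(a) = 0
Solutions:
 v(a) = C1*exp(-4*a/7)


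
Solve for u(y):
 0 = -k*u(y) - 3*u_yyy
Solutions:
 u(y) = C1*exp(3^(2/3)*y*(-k)^(1/3)/3) + C2*exp(y*(-k)^(1/3)*(-3^(2/3) + 3*3^(1/6)*I)/6) + C3*exp(-y*(-k)^(1/3)*(3^(2/3) + 3*3^(1/6)*I)/6)


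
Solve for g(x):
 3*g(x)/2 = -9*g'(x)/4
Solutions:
 g(x) = C1*exp(-2*x/3)


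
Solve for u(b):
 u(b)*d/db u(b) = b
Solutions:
 u(b) = -sqrt(C1 + b^2)
 u(b) = sqrt(C1 + b^2)


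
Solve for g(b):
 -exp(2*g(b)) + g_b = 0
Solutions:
 g(b) = log(-sqrt(-1/(C1 + b))) - log(2)/2
 g(b) = log(-1/(C1 + b))/2 - log(2)/2


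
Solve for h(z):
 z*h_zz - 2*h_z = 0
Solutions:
 h(z) = C1 + C2*z^3


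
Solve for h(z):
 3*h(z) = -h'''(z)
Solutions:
 h(z) = C3*exp(-3^(1/3)*z) + (C1*sin(3^(5/6)*z/2) + C2*cos(3^(5/6)*z/2))*exp(3^(1/3)*z/2)


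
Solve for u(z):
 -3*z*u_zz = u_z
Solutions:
 u(z) = C1 + C2*z^(2/3)


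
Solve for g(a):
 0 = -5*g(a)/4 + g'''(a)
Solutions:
 g(a) = C3*exp(10^(1/3)*a/2) + (C1*sin(10^(1/3)*sqrt(3)*a/4) + C2*cos(10^(1/3)*sqrt(3)*a/4))*exp(-10^(1/3)*a/4)


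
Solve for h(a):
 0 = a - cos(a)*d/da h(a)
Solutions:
 h(a) = C1 + Integral(a/cos(a), a)


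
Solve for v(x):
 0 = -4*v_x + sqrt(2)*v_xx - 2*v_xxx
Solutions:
 v(x) = C1 + (C2*sin(sqrt(30)*x/4) + C3*cos(sqrt(30)*x/4))*exp(sqrt(2)*x/4)


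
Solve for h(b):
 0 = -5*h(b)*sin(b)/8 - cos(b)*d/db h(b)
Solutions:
 h(b) = C1*cos(b)^(5/8)


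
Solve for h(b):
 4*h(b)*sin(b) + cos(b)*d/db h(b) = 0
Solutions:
 h(b) = C1*cos(b)^4


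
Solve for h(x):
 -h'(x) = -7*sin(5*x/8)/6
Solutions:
 h(x) = C1 - 28*cos(5*x/8)/15


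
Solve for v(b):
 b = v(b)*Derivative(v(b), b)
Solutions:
 v(b) = -sqrt(C1 + b^2)
 v(b) = sqrt(C1 + b^2)


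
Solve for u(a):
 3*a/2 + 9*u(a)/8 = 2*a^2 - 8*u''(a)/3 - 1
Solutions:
 u(a) = C1*sin(3*sqrt(3)*a/8) + C2*cos(3*sqrt(3)*a/8) + 16*a^2/9 - 4*a/3 - 2264/243


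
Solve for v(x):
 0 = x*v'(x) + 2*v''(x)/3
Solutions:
 v(x) = C1 + C2*erf(sqrt(3)*x/2)


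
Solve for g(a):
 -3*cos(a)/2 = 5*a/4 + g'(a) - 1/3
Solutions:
 g(a) = C1 - 5*a^2/8 + a/3 - 3*sin(a)/2


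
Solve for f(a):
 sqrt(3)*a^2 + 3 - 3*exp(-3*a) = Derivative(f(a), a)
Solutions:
 f(a) = C1 + sqrt(3)*a^3/3 + 3*a + exp(-3*a)


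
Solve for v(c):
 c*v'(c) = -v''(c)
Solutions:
 v(c) = C1 + C2*erf(sqrt(2)*c/2)


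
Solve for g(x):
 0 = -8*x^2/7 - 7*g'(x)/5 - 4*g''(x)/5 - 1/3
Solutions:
 g(x) = C1 + C2*exp(-7*x/4) - 40*x^3/147 + 160*x^2/343 - 5555*x/7203


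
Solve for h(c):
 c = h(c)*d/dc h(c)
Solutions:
 h(c) = -sqrt(C1 + c^2)
 h(c) = sqrt(C1 + c^2)


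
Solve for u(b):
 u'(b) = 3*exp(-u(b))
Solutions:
 u(b) = log(C1 + 3*b)


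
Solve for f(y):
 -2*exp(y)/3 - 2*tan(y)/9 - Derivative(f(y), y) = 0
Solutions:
 f(y) = C1 - 2*exp(y)/3 + 2*log(cos(y))/9


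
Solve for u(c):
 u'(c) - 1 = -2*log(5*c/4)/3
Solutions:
 u(c) = C1 - 2*c*log(c)/3 + c*log(2*10^(1/3)/5) + 5*c/3


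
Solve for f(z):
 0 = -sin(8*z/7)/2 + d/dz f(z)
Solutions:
 f(z) = C1 - 7*cos(8*z/7)/16


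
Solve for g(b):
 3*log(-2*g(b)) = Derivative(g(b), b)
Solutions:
 -Integral(1/(log(-_y) + log(2)), (_y, g(b)))/3 = C1 - b


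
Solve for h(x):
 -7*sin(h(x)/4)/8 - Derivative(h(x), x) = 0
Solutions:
 7*x/8 + 2*log(cos(h(x)/4) - 1) - 2*log(cos(h(x)/4) + 1) = C1


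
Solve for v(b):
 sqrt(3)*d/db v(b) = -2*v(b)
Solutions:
 v(b) = C1*exp(-2*sqrt(3)*b/3)


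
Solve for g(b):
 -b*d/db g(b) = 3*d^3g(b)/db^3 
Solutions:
 g(b) = C1 + Integral(C2*airyai(-3^(2/3)*b/3) + C3*airybi(-3^(2/3)*b/3), b)


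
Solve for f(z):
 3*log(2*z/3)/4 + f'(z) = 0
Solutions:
 f(z) = C1 - 3*z*log(z)/4 - 3*z*log(2)/4 + 3*z/4 + 3*z*log(3)/4


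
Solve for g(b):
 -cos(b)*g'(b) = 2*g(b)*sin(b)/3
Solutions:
 g(b) = C1*cos(b)^(2/3)


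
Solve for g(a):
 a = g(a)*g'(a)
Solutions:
 g(a) = -sqrt(C1 + a^2)
 g(a) = sqrt(C1 + a^2)


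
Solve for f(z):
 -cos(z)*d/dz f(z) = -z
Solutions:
 f(z) = C1 + Integral(z/cos(z), z)


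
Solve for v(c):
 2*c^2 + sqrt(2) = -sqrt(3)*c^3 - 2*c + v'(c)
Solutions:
 v(c) = C1 + sqrt(3)*c^4/4 + 2*c^3/3 + c^2 + sqrt(2)*c


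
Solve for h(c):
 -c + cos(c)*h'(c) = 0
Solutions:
 h(c) = C1 + Integral(c/cos(c), c)


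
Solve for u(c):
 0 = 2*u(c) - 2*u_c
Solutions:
 u(c) = C1*exp(c)


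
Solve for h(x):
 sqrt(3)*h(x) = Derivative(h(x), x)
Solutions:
 h(x) = C1*exp(sqrt(3)*x)


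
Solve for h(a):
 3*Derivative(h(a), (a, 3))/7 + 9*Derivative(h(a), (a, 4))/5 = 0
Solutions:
 h(a) = C1 + C2*a + C3*a^2 + C4*exp(-5*a/21)


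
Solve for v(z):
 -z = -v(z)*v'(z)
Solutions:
 v(z) = -sqrt(C1 + z^2)
 v(z) = sqrt(C1 + z^2)


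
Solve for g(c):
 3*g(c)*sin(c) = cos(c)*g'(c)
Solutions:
 g(c) = C1/cos(c)^3


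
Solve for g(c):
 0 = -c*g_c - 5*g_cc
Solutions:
 g(c) = C1 + C2*erf(sqrt(10)*c/10)


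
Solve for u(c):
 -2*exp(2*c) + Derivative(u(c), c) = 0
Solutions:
 u(c) = C1 + exp(2*c)


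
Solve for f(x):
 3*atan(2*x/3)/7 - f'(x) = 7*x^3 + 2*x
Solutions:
 f(x) = C1 - 7*x^4/4 - x^2 + 3*x*atan(2*x/3)/7 - 9*log(4*x^2 + 9)/28


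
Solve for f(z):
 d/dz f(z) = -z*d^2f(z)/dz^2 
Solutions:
 f(z) = C1 + C2*log(z)


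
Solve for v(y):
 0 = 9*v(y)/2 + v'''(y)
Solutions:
 v(y) = C3*exp(-6^(2/3)*y/2) + (C1*sin(3*2^(2/3)*3^(1/6)*y/4) + C2*cos(3*2^(2/3)*3^(1/6)*y/4))*exp(6^(2/3)*y/4)


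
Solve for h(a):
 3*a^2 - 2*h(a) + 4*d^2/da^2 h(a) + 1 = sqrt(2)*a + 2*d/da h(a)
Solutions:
 h(a) = C1*exp(-a/2) + C2*exp(a) + 3*a^2/2 - 3*a - sqrt(2)*a/2 + sqrt(2)/2 + 19/2


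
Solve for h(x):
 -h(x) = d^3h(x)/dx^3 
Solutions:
 h(x) = C3*exp(-x) + (C1*sin(sqrt(3)*x/2) + C2*cos(sqrt(3)*x/2))*exp(x/2)


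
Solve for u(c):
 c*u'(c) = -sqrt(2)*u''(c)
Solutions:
 u(c) = C1 + C2*erf(2^(1/4)*c/2)


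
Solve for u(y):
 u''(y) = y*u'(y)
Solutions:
 u(y) = C1 + C2*erfi(sqrt(2)*y/2)


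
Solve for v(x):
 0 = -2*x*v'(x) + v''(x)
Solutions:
 v(x) = C1 + C2*erfi(x)


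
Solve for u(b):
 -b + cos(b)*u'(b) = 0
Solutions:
 u(b) = C1 + Integral(b/cos(b), b)


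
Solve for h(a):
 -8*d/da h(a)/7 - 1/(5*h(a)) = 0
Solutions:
 h(a) = -sqrt(C1 - 35*a)/10
 h(a) = sqrt(C1 - 35*a)/10


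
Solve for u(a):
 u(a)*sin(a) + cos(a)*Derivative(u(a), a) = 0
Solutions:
 u(a) = C1*cos(a)


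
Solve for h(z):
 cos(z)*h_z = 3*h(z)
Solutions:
 h(z) = C1*(sin(z) + 1)^(3/2)/(sin(z) - 1)^(3/2)


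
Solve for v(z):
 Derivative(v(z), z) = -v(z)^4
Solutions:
 v(z) = (-3^(2/3) - 3*3^(1/6)*I)*(1/(C1 + z))^(1/3)/6
 v(z) = (-3^(2/3) + 3*3^(1/6)*I)*(1/(C1 + z))^(1/3)/6
 v(z) = (1/(C1 + 3*z))^(1/3)


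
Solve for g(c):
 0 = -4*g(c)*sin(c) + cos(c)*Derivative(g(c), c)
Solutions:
 g(c) = C1/cos(c)^4


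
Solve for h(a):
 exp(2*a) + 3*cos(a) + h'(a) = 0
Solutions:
 h(a) = C1 - exp(2*a)/2 - 3*sin(a)


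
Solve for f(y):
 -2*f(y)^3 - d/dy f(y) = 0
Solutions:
 f(y) = -sqrt(2)*sqrt(-1/(C1 - 2*y))/2
 f(y) = sqrt(2)*sqrt(-1/(C1 - 2*y))/2


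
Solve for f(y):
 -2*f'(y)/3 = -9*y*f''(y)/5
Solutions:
 f(y) = C1 + C2*y^(37/27)


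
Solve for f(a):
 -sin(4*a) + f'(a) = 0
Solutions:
 f(a) = C1 - cos(4*a)/4


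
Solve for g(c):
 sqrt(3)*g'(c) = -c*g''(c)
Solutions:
 g(c) = C1 + C2*c^(1 - sqrt(3))


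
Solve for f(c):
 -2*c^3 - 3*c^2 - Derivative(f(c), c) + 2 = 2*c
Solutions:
 f(c) = C1 - c^4/2 - c^3 - c^2 + 2*c


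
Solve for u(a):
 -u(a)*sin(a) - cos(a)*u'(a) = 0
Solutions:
 u(a) = C1*cos(a)


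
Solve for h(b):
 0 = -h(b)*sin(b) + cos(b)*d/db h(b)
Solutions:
 h(b) = C1/cos(b)


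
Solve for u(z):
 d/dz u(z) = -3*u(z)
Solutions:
 u(z) = C1*exp(-3*z)


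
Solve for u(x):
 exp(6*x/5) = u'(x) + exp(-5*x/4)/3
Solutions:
 u(x) = C1 + 5*exp(6*x/5)/6 + 4*exp(-5*x/4)/15


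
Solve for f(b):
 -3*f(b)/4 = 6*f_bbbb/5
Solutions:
 f(b) = (C1*sin(2^(3/4)*5^(1/4)*b/4) + C2*cos(2^(3/4)*5^(1/4)*b/4))*exp(-2^(3/4)*5^(1/4)*b/4) + (C3*sin(2^(3/4)*5^(1/4)*b/4) + C4*cos(2^(3/4)*5^(1/4)*b/4))*exp(2^(3/4)*5^(1/4)*b/4)


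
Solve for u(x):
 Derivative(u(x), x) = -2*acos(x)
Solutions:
 u(x) = C1 - 2*x*acos(x) + 2*sqrt(1 - x^2)


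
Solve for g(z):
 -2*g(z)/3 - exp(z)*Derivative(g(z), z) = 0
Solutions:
 g(z) = C1*exp(2*exp(-z)/3)


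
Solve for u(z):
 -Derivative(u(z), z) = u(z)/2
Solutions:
 u(z) = C1*exp(-z/2)


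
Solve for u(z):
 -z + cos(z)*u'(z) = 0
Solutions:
 u(z) = C1 + Integral(z/cos(z), z)


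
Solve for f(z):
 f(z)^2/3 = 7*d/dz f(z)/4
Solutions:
 f(z) = -21/(C1 + 4*z)


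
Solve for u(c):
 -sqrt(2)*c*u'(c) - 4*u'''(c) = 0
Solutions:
 u(c) = C1 + Integral(C2*airyai(-sqrt(2)*c/2) + C3*airybi(-sqrt(2)*c/2), c)


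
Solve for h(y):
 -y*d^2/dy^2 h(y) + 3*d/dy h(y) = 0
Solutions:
 h(y) = C1 + C2*y^4


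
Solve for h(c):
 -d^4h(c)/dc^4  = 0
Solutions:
 h(c) = C1 + C2*c + C3*c^2 + C4*c^3


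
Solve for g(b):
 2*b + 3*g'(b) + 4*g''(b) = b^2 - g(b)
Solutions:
 g(b) = b^2 - 8*b + (C1*sin(sqrt(7)*b/8) + C2*cos(sqrt(7)*b/8))*exp(-3*b/8) + 16


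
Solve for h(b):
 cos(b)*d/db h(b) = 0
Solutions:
 h(b) = C1


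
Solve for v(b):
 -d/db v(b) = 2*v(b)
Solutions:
 v(b) = C1*exp(-2*b)


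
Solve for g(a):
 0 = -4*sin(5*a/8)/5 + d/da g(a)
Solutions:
 g(a) = C1 - 32*cos(5*a/8)/25


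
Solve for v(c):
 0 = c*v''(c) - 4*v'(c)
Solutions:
 v(c) = C1 + C2*c^5


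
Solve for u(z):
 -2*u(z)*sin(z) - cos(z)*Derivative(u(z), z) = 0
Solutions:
 u(z) = C1*cos(z)^2


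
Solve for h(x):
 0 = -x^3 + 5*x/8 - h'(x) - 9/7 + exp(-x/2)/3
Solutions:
 h(x) = C1 - x^4/4 + 5*x^2/16 - 9*x/7 - 2*exp(-x/2)/3


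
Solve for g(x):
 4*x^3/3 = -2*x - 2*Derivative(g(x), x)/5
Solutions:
 g(x) = C1 - 5*x^4/6 - 5*x^2/2


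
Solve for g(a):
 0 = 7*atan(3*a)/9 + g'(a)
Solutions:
 g(a) = C1 - 7*a*atan(3*a)/9 + 7*log(9*a^2 + 1)/54


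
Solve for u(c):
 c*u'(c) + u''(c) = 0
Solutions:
 u(c) = C1 + C2*erf(sqrt(2)*c/2)


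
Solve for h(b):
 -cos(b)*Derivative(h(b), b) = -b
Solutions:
 h(b) = C1 + Integral(b/cos(b), b)


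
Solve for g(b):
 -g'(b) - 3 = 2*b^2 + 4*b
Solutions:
 g(b) = C1 - 2*b^3/3 - 2*b^2 - 3*b


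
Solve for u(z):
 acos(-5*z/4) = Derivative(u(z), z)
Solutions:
 u(z) = C1 + z*acos(-5*z/4) + sqrt(16 - 25*z^2)/5


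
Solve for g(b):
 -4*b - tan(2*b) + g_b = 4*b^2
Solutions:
 g(b) = C1 + 4*b^3/3 + 2*b^2 - log(cos(2*b))/2


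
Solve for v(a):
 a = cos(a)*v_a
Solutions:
 v(a) = C1 + Integral(a/cos(a), a)


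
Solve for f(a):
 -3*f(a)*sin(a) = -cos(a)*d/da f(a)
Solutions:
 f(a) = C1/cos(a)^3


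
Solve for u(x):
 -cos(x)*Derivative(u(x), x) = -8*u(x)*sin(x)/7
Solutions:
 u(x) = C1/cos(x)^(8/7)


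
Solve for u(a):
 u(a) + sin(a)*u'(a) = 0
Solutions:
 u(a) = C1*sqrt(cos(a) + 1)/sqrt(cos(a) - 1)


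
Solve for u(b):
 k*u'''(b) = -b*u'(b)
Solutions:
 u(b) = C1 + Integral(C2*airyai(b*(-1/k)^(1/3)) + C3*airybi(b*(-1/k)^(1/3)), b)


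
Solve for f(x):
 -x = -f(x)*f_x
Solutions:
 f(x) = -sqrt(C1 + x^2)
 f(x) = sqrt(C1 + x^2)


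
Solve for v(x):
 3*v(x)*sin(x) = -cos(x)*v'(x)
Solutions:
 v(x) = C1*cos(x)^3


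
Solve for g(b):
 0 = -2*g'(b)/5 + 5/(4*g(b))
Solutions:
 g(b) = -sqrt(C1 + 25*b)/2
 g(b) = sqrt(C1 + 25*b)/2


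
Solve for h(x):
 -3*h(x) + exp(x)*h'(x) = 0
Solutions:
 h(x) = C1*exp(-3*exp(-x))


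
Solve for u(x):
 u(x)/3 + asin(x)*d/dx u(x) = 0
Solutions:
 u(x) = C1*exp(-Integral(1/asin(x), x)/3)


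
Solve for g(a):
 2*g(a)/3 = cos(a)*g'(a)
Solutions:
 g(a) = C1*(sin(a) + 1)^(1/3)/(sin(a) - 1)^(1/3)


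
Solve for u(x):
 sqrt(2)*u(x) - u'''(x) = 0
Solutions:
 u(x) = C3*exp(2^(1/6)*x) + (C1*sin(2^(1/6)*sqrt(3)*x/2) + C2*cos(2^(1/6)*sqrt(3)*x/2))*exp(-2^(1/6)*x/2)


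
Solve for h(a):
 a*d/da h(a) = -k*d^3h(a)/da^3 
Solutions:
 h(a) = C1 + Integral(C2*airyai(a*(-1/k)^(1/3)) + C3*airybi(a*(-1/k)^(1/3)), a)


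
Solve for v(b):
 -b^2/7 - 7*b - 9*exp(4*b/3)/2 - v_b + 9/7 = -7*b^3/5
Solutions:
 v(b) = C1 + 7*b^4/20 - b^3/21 - 7*b^2/2 + 9*b/7 - 27*exp(4*b/3)/8


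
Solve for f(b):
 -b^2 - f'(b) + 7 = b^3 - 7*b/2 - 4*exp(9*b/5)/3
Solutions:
 f(b) = C1 - b^4/4 - b^3/3 + 7*b^2/4 + 7*b + 20*exp(9*b/5)/27


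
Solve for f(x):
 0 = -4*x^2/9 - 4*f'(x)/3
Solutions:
 f(x) = C1 - x^3/9


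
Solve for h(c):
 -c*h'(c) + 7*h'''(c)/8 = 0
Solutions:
 h(c) = C1 + Integral(C2*airyai(2*7^(2/3)*c/7) + C3*airybi(2*7^(2/3)*c/7), c)


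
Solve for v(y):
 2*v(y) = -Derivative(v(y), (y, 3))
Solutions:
 v(y) = C3*exp(-2^(1/3)*y) + (C1*sin(2^(1/3)*sqrt(3)*y/2) + C2*cos(2^(1/3)*sqrt(3)*y/2))*exp(2^(1/3)*y/2)


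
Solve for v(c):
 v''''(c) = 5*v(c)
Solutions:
 v(c) = C1*exp(-5^(1/4)*c) + C2*exp(5^(1/4)*c) + C3*sin(5^(1/4)*c) + C4*cos(5^(1/4)*c)


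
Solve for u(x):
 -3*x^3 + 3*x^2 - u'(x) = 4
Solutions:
 u(x) = C1 - 3*x^4/4 + x^3 - 4*x


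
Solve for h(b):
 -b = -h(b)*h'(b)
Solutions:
 h(b) = -sqrt(C1 + b^2)
 h(b) = sqrt(C1 + b^2)


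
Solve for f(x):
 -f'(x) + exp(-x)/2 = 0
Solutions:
 f(x) = C1 - exp(-x)/2


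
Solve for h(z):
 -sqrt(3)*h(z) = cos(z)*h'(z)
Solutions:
 h(z) = C1*(sin(z) - 1)^(sqrt(3)/2)/(sin(z) + 1)^(sqrt(3)/2)


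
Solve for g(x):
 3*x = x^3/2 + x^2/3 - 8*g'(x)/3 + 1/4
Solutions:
 g(x) = C1 + 3*x^4/64 + x^3/24 - 9*x^2/16 + 3*x/32


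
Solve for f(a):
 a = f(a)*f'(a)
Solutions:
 f(a) = -sqrt(C1 + a^2)
 f(a) = sqrt(C1 + a^2)


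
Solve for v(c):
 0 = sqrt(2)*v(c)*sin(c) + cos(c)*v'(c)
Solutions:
 v(c) = C1*cos(c)^(sqrt(2))


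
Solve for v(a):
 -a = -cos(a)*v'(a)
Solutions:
 v(a) = C1 + Integral(a/cos(a), a)


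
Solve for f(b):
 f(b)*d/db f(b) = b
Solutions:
 f(b) = -sqrt(C1 + b^2)
 f(b) = sqrt(C1 + b^2)


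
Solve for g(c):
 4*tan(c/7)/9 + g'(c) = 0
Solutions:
 g(c) = C1 + 28*log(cos(c/7))/9


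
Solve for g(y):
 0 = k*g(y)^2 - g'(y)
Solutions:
 g(y) = -1/(C1 + k*y)


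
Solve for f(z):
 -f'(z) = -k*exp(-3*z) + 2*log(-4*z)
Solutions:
 f(z) = C1 - k*exp(-3*z)/3 - 2*z*log(-z) + 2*z*(1 - 2*log(2))


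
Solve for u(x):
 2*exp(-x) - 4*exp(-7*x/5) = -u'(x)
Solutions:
 u(x) = C1 + 2*exp(-x) - 20*exp(-7*x/5)/7


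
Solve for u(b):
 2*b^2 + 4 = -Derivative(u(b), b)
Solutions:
 u(b) = C1 - 2*b^3/3 - 4*b


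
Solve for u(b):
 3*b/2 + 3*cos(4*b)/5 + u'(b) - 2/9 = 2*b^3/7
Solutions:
 u(b) = C1 + b^4/14 - 3*b^2/4 + 2*b/9 - 3*sin(4*b)/20


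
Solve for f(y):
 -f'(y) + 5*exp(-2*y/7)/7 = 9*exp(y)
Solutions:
 f(y) = C1 - 9*exp(y) - 5*exp(-2*y/7)/2


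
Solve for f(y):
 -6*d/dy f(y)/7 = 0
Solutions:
 f(y) = C1


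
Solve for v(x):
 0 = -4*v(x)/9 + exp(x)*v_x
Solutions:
 v(x) = C1*exp(-4*exp(-x)/9)


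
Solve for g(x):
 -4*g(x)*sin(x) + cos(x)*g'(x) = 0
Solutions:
 g(x) = C1/cos(x)^4


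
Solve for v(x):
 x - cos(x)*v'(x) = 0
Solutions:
 v(x) = C1 + Integral(x/cos(x), x)


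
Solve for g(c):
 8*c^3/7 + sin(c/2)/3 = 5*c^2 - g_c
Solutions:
 g(c) = C1 - 2*c^4/7 + 5*c^3/3 + 2*cos(c/2)/3


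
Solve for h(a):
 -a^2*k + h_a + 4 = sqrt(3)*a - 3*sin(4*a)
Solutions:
 h(a) = C1 + a^3*k/3 + sqrt(3)*a^2/2 - 4*a + 3*cos(4*a)/4


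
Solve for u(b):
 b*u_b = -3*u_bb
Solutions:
 u(b) = C1 + C2*erf(sqrt(6)*b/6)


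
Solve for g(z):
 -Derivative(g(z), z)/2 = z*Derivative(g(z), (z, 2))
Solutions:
 g(z) = C1 + C2*sqrt(z)


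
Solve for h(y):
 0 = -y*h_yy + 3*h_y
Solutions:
 h(y) = C1 + C2*y^4


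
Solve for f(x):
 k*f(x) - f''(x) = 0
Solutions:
 f(x) = C1*exp(-sqrt(k)*x) + C2*exp(sqrt(k)*x)


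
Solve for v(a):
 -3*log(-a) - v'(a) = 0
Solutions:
 v(a) = C1 - 3*a*log(-a) + 3*a


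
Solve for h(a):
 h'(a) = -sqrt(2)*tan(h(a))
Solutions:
 h(a) = pi - asin(C1*exp(-sqrt(2)*a))
 h(a) = asin(C1*exp(-sqrt(2)*a))


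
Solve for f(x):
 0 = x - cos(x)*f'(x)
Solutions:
 f(x) = C1 + Integral(x/cos(x), x)


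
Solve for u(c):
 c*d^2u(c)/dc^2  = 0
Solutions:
 u(c) = C1 + C2*c


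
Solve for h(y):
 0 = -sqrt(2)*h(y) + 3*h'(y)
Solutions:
 h(y) = C1*exp(sqrt(2)*y/3)


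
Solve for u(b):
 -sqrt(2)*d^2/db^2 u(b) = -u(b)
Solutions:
 u(b) = C1*exp(-2^(3/4)*b/2) + C2*exp(2^(3/4)*b/2)


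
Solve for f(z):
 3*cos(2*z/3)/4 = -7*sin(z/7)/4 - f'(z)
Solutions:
 f(z) = C1 - 9*sin(2*z/3)/8 + 49*cos(z/7)/4


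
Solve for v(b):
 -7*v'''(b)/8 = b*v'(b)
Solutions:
 v(b) = C1 + Integral(C2*airyai(-2*7^(2/3)*b/7) + C3*airybi(-2*7^(2/3)*b/7), b)


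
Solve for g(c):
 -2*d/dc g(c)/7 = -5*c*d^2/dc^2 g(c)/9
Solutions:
 g(c) = C1 + C2*c^(53/35)


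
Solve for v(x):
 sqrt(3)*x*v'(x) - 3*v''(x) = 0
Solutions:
 v(x) = C1 + C2*erfi(sqrt(2)*3^(3/4)*x/6)


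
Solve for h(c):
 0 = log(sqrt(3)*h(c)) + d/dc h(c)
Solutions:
 2*Integral(1/(2*log(_y) + log(3)), (_y, h(c))) = C1 - c


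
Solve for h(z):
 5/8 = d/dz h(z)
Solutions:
 h(z) = C1 + 5*z/8


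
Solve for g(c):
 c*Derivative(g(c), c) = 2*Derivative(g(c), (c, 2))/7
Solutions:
 g(c) = C1 + C2*erfi(sqrt(7)*c/2)


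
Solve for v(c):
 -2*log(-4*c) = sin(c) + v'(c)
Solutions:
 v(c) = C1 - 2*c*log(-c) - 4*c*log(2) + 2*c + cos(c)


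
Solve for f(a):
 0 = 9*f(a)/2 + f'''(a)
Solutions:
 f(a) = C3*exp(-6^(2/3)*a/2) + (C1*sin(3*2^(2/3)*3^(1/6)*a/4) + C2*cos(3*2^(2/3)*3^(1/6)*a/4))*exp(6^(2/3)*a/4)


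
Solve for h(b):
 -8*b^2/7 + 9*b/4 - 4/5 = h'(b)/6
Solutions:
 h(b) = C1 - 16*b^3/7 + 27*b^2/4 - 24*b/5


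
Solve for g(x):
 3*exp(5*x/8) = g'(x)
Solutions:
 g(x) = C1 + 24*exp(5*x/8)/5


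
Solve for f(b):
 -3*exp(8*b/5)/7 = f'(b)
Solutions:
 f(b) = C1 - 15*exp(8*b/5)/56


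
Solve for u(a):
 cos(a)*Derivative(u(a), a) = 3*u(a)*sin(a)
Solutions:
 u(a) = C1/cos(a)^3


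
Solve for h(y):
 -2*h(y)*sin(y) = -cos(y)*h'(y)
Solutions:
 h(y) = C1/cos(y)^2


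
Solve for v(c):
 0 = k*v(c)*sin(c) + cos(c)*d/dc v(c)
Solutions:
 v(c) = C1*exp(k*log(cos(c)))


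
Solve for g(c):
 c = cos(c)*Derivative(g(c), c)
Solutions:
 g(c) = C1 + Integral(c/cos(c), c)


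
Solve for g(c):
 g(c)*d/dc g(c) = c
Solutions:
 g(c) = -sqrt(C1 + c^2)
 g(c) = sqrt(C1 + c^2)


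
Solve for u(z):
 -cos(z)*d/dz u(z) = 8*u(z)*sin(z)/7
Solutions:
 u(z) = C1*cos(z)^(8/7)


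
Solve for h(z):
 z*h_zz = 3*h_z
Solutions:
 h(z) = C1 + C2*z^4


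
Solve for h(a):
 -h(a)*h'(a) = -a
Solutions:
 h(a) = -sqrt(C1 + a^2)
 h(a) = sqrt(C1 + a^2)


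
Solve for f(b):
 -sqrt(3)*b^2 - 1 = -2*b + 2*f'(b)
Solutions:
 f(b) = C1 - sqrt(3)*b^3/6 + b^2/2 - b/2


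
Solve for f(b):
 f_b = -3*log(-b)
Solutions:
 f(b) = C1 - 3*b*log(-b) + 3*b


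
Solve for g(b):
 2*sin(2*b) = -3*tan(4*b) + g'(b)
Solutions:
 g(b) = C1 - 3*log(cos(4*b))/4 - cos(2*b)


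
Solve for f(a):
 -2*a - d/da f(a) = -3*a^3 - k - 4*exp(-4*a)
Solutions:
 f(a) = C1 + 3*a^4/4 - a^2 + a*k - exp(-4*a)


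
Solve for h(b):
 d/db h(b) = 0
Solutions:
 h(b) = C1


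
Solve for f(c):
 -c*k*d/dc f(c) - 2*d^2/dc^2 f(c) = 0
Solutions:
 f(c) = Piecewise((-sqrt(pi)*C1*erf(c*sqrt(k)/2)/sqrt(k) - C2, (k > 0) | (k < 0)), (-C1*c - C2, True))


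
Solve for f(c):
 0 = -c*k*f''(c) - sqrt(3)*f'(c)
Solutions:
 f(c) = C1 + c^(((re(k) - sqrt(3))*re(k) + im(k)^2)/(re(k)^2 + im(k)^2))*(C2*sin(sqrt(3)*log(c)*Abs(im(k))/(re(k)^2 + im(k)^2)) + C3*cos(sqrt(3)*log(c)*im(k)/(re(k)^2 + im(k)^2)))


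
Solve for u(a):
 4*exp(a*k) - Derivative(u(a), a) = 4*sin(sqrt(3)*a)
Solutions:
 u(a) = C1 + 4*sqrt(3)*cos(sqrt(3)*a)/3 + 4*exp(a*k)/k


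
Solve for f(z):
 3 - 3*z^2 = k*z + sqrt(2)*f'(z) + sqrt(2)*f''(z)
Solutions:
 f(z) = C1 + C2*exp(-z) - sqrt(2)*k*z^2/4 + sqrt(2)*k*z/2 - sqrt(2)*z^3/2 + 3*sqrt(2)*z^2/2 - 3*sqrt(2)*z/2


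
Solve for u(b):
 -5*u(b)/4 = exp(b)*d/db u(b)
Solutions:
 u(b) = C1*exp(5*exp(-b)/4)


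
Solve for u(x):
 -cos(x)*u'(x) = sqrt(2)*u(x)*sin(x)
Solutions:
 u(x) = C1*cos(x)^(sqrt(2))


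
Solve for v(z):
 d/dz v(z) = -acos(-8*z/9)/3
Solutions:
 v(z) = C1 - z*acos(-8*z/9)/3 - sqrt(81 - 64*z^2)/24


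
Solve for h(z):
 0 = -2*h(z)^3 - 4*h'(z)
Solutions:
 h(z) = -sqrt(-1/(C1 - z))
 h(z) = sqrt(-1/(C1 - z))


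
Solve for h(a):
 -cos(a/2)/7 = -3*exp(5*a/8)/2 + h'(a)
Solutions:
 h(a) = C1 + 12*exp(5*a/8)/5 - 2*sin(a/2)/7


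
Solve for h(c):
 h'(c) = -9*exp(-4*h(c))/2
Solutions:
 h(c) = log(-I*(C1 - 18*c)^(1/4))
 h(c) = log(I*(C1 - 18*c)^(1/4))
 h(c) = log(-(C1 - 18*c)^(1/4))
 h(c) = log(C1 - 18*c)/4


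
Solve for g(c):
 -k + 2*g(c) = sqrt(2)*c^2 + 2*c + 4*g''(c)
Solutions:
 g(c) = C1*exp(-sqrt(2)*c/2) + C2*exp(sqrt(2)*c/2) + sqrt(2)*c^2/2 + c + k/2 + 2*sqrt(2)


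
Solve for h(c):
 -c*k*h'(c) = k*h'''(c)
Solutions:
 h(c) = C1 + Integral(C2*airyai(-c) + C3*airybi(-c), c)


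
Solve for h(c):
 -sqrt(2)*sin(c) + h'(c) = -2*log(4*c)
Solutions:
 h(c) = C1 - 2*c*log(c) - 4*c*log(2) + 2*c - sqrt(2)*cos(c)


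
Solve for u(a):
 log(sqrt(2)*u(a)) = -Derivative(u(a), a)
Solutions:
 2*Integral(1/(2*log(_y) + log(2)), (_y, u(a))) = C1 - a


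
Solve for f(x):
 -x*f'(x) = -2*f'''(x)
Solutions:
 f(x) = C1 + Integral(C2*airyai(2^(2/3)*x/2) + C3*airybi(2^(2/3)*x/2), x)


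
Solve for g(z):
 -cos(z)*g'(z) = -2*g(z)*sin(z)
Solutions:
 g(z) = C1/cos(z)^2


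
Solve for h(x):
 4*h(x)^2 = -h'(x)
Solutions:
 h(x) = 1/(C1 + 4*x)


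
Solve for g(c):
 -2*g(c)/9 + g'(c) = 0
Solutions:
 g(c) = C1*exp(2*c/9)


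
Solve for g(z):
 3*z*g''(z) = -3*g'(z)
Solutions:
 g(z) = C1 + C2*log(z)


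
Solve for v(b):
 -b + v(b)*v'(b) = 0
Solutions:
 v(b) = -sqrt(C1 + b^2)
 v(b) = sqrt(C1 + b^2)


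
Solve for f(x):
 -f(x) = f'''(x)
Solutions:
 f(x) = C3*exp(-x) + (C1*sin(sqrt(3)*x/2) + C2*cos(sqrt(3)*x/2))*exp(x/2)


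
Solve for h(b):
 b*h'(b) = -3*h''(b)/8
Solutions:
 h(b) = C1 + C2*erf(2*sqrt(3)*b/3)


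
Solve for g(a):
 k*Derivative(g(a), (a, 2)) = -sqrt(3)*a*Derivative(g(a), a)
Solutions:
 g(a) = C1 + C2*sqrt(k)*erf(sqrt(2)*3^(1/4)*a*sqrt(1/k)/2)


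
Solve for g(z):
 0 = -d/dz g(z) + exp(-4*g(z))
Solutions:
 g(z) = log(-I*(C1 + 4*z)^(1/4))
 g(z) = log(I*(C1 + 4*z)^(1/4))
 g(z) = log(-(C1 + 4*z)^(1/4))
 g(z) = log(C1 + 4*z)/4


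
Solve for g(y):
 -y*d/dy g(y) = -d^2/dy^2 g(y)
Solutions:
 g(y) = C1 + C2*erfi(sqrt(2)*y/2)


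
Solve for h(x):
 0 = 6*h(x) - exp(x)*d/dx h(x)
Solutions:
 h(x) = C1*exp(-6*exp(-x))


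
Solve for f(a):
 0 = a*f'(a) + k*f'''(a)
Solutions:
 f(a) = C1 + Integral(C2*airyai(a*(-1/k)^(1/3)) + C3*airybi(a*(-1/k)^(1/3)), a)


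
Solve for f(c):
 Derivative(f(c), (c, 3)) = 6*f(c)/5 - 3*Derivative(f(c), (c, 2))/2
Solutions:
 f(c) = C1*exp(-c*(5*5^(1/3)/(4*sqrt(21) + 19)^(1/3) + 5^(2/3)*(4*sqrt(21) + 19)^(1/3) + 10)/20)*sin(sqrt(3)*5^(1/3)*c*(-5^(1/3)*(4*sqrt(21) + 19)^(1/3) + 5/(4*sqrt(21) + 19)^(1/3))/20) + C2*exp(-c*(5*5^(1/3)/(4*sqrt(21) + 19)^(1/3) + 5^(2/3)*(4*sqrt(21) + 19)^(1/3) + 10)/20)*cos(sqrt(3)*5^(1/3)*c*(-5^(1/3)*(4*sqrt(21) + 19)^(1/3) + 5/(4*sqrt(21) + 19)^(1/3))/20) + C3*exp(c*(-5 + 5*5^(1/3)/(4*sqrt(21) + 19)^(1/3) + 5^(2/3)*(4*sqrt(21) + 19)^(1/3))/10)


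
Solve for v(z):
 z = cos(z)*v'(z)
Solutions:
 v(z) = C1 + Integral(z/cos(z), z)
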